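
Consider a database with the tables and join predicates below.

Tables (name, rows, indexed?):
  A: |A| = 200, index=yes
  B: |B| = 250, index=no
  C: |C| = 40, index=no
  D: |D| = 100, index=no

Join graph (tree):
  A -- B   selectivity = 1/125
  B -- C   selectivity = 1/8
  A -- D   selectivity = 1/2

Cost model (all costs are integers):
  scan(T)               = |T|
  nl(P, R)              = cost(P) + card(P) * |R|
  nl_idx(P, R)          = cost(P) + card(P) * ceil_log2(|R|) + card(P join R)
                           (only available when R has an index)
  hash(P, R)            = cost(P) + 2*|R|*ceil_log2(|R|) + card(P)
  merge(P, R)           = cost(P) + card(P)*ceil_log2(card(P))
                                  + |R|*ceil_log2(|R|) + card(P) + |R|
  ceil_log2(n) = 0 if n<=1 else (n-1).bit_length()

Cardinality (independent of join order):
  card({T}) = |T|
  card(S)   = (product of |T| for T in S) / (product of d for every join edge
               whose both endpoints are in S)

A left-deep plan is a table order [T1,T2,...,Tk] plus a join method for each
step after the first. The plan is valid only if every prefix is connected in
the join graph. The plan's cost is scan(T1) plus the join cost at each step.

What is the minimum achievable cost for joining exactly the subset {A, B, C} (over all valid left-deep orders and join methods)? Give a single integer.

Selinger DP over subsets of {A,B,C}:
  {A}: scan cost=200, card=200
  {B}: scan cost=250, card=250
  {C}: scan cost=40, card=40
  {AB}: card=400; try (A,nl_idx)→2650, (A,hash)→3700, (B,merge)→4250, (A,merge)→4300, (B,hash)→4400, (B,nl)→50200 …(+1); best=2650 via (A,nl_idx)
  {BC}: card=1250; try (C,hash)→980, (B,merge)→2570, (C,merge)→2780, (B,hash)→4080, (B,nl)→10040, (C,nl)→10250; best=980 via (C,hash)
  {ABC}: card=2000; try (C,hash)→3530, (A,hash)→5430, (C,merge)→6930, (A,nl_idx)→12980, (A,merge)→17780, (C,nl)→18650 …(+1); best=3530 via (C,hash)

3530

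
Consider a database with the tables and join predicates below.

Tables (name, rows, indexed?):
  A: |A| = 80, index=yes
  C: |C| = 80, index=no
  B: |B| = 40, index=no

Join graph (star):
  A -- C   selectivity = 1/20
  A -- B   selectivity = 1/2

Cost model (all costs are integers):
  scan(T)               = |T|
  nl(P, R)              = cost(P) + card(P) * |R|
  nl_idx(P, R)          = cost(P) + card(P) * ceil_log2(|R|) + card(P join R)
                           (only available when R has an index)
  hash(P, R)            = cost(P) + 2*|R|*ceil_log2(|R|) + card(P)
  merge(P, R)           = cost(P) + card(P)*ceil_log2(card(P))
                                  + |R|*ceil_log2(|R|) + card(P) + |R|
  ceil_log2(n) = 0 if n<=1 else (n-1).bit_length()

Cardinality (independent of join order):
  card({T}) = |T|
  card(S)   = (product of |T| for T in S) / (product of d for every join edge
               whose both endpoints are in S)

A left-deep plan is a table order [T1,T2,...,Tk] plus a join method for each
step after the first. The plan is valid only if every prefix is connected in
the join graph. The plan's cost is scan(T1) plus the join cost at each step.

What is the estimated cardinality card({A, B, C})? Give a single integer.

6400

Tables in S: A(80), B(40), C(80)
Edges inside S: A-C(d=20), A-B(d=2)
numerator = 80 * 40 * 80 = 256000
denominator = 20 * 2 = 40
card(S) = 256000 / 40 = 6400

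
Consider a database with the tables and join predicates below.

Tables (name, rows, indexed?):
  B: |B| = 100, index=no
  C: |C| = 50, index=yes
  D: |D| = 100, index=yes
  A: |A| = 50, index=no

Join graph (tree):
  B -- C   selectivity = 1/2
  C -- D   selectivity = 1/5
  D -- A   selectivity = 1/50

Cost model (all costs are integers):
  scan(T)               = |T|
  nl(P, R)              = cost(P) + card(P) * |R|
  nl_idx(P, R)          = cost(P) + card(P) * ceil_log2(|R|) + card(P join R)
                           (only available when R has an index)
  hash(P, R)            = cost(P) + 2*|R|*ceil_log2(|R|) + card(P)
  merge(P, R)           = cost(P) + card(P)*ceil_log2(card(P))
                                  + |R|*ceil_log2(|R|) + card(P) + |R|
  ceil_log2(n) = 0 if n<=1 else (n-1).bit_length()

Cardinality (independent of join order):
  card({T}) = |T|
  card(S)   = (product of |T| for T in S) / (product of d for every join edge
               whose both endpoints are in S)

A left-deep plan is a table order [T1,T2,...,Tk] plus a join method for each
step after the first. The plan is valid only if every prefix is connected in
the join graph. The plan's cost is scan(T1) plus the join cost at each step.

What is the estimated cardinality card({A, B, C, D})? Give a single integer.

50000

Tables in S: A(50), B(100), C(50), D(100)
Edges inside S: B-C(d=2), C-D(d=5), D-A(d=50)
numerator = 50 * 100 * 50 * 100 = 25000000
denominator = 2 * 5 * 50 = 500
card(S) = 25000000 / 500 = 50000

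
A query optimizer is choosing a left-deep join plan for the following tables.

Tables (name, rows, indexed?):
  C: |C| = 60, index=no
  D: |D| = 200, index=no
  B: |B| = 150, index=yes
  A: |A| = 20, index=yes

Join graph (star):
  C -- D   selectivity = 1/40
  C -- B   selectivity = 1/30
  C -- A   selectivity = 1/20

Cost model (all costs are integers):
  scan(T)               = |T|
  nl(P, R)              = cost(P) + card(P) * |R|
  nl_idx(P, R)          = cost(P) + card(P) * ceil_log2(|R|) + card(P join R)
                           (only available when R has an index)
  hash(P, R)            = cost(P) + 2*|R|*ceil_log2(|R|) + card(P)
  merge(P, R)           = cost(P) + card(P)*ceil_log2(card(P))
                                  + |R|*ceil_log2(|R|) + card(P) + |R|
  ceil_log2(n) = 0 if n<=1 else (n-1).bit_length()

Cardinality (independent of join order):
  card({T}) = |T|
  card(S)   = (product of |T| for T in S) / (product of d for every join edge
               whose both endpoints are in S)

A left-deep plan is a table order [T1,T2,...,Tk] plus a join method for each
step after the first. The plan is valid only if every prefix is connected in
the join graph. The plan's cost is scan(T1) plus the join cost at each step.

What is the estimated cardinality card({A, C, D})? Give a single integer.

Tables in S: A(20), C(60), D(200)
Edges inside S: C-D(d=40), C-A(d=20)
numerator = 20 * 60 * 200 = 240000
denominator = 40 * 20 = 800
card(S) = 240000 / 800 = 300

300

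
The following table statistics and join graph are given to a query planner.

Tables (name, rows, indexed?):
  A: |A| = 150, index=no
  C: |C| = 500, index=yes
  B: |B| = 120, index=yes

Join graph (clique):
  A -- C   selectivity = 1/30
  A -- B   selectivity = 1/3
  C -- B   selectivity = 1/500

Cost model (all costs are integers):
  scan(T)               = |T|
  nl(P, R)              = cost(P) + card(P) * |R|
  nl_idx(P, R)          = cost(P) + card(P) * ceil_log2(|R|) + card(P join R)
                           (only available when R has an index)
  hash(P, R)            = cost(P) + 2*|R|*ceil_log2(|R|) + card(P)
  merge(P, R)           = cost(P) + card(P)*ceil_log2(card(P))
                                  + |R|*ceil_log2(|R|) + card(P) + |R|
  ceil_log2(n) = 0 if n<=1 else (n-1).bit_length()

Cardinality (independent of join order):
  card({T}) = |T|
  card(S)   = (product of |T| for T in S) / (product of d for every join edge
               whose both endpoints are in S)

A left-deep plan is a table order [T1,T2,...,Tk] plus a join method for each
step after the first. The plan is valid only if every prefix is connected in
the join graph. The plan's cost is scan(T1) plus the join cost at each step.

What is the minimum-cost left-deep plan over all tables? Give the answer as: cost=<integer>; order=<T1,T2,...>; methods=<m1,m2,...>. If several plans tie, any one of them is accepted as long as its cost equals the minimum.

Selinger DP (subsets sized 1..n):
  {A}: scan cost=150, card=150
  {C}: scan cost=500, card=500
  {B}: scan cost=120, card=120
  {AC}: card=2500; try (A,hash)→3400, (C,nl_idx)→4000, (C,merge)→6500, (A,merge)→6850, (C,hash)→9300, (C,nl)→75150 …(+1); best=3400 via (A,hash)
  {AB}: card=6000; try (B,hash)→1980, (A,merge)→2430, (B,merge)→2460, (A,hash)→2640, (B,nl_idx)→7200, (A,nl)→18120 …(+1); best=1980 via (B,hash)
  {BC}: card=120; try (C,nl_idx)→1320, (B,hash)→2680, (B,nl_idx)→4120, (C,merge)→6080, (B,merge)→6460, (C,hash)→9240 …(+2); best=1320 via (C,nl_idx)
  {ABC}: card=200; try (A,merge)→3630, (A,hash)→3840, (B,hash)→7580, (C,hash)→16980, (A,nl)→19320, (B,nl_idx)→21100 …(+5); best=3630 via (A,merge)

cost=3630; order=B,C,A; methods=nl_idx,merge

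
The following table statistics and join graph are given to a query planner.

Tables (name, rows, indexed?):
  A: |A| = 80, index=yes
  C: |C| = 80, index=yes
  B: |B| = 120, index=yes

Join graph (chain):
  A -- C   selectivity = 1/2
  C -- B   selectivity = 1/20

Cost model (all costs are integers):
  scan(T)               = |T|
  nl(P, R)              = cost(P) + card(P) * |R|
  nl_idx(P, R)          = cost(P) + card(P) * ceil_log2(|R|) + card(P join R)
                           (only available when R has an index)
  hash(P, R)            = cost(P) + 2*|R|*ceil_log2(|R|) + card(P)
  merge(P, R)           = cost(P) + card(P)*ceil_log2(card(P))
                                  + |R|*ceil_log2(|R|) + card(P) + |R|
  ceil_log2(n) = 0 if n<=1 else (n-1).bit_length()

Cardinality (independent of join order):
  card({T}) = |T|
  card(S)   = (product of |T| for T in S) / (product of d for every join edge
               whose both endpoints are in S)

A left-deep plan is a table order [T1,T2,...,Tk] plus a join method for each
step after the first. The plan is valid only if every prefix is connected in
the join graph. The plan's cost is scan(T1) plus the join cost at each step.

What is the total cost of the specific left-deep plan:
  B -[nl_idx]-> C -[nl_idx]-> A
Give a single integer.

24000

step 1: scan B: cost=120, card=120
step 2: join C via nl_idx
    card(P join C) = 120*80/(20) = 480
    cost = 120 + 120*7 + 480 = 1440
step 3: join A via nl_idx
    card(P join A) = 480*80/(2) = 19200
    cost = 1440 + 480*7 + 19200 = 24000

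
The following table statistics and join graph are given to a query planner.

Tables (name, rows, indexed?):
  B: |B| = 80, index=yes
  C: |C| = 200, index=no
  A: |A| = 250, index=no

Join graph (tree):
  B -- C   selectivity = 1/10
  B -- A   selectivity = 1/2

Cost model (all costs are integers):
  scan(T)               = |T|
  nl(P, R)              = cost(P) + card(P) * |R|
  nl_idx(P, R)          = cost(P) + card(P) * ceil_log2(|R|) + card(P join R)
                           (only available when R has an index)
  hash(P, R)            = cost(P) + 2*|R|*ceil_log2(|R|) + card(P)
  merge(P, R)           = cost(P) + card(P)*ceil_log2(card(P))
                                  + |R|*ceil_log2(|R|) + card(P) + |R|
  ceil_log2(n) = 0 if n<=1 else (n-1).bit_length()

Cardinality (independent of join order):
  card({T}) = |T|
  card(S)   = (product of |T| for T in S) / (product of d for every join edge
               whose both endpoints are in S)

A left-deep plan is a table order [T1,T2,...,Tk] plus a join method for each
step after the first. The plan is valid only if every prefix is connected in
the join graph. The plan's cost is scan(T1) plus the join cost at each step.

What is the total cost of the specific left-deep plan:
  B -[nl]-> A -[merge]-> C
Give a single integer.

171880

step 1: scan B: cost=80, card=80
step 2: join A via nl
    card(P join A) = 80*250/(2) = 10000
    cost = 80 + 80*250 = 20080
step 3: join C via merge
    card(P join C) = 10000*200/(10) = 200000
    cost = 20080 + 10000*14 + 200*8 + 10000 + 200 = 171880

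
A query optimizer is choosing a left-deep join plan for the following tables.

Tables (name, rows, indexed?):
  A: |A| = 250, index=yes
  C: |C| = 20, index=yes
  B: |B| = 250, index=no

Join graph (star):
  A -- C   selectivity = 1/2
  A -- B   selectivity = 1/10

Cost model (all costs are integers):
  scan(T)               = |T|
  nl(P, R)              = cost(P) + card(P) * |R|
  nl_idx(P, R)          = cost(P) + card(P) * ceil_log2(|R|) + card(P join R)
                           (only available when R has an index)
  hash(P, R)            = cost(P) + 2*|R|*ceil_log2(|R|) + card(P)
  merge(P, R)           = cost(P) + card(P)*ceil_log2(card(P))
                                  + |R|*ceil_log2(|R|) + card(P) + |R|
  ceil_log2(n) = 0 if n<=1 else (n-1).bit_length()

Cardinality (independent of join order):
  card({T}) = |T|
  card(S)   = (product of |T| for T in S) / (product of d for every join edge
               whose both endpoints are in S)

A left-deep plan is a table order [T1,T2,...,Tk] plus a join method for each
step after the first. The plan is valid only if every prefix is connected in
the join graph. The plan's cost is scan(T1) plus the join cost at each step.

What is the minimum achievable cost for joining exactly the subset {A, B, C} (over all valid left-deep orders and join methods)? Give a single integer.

Selinger DP over subsets of {A,B,C}:
  {A}: scan cost=250, card=250
  {C}: scan cost=20, card=20
  {B}: scan cost=250, card=250
  {AC}: card=2500; try (C,hash)→700, (A,merge)→2390, (C,merge)→2620, (A,nl_idx)→2680, (C,nl_idx)→4000, (A,hash)→4040 …(+2); best=700 via (C,hash)
  {AB}: card=6250; try (B,hash)→4500, (A,hash)→4500, (B,merge)→4750, (A,merge)→4750, (A,nl_idx)→8500, (B,nl)→62750 …(+1); best=4500 via (B,hash)
  {ABC}: card=62500; try (B,hash)→7200, (C,hash)→10950, (B,merge)→35450, (C,merge)→92120, (C,nl_idx)→98250, (C,nl)→129500 …(+1); best=7200 via (B,hash)

7200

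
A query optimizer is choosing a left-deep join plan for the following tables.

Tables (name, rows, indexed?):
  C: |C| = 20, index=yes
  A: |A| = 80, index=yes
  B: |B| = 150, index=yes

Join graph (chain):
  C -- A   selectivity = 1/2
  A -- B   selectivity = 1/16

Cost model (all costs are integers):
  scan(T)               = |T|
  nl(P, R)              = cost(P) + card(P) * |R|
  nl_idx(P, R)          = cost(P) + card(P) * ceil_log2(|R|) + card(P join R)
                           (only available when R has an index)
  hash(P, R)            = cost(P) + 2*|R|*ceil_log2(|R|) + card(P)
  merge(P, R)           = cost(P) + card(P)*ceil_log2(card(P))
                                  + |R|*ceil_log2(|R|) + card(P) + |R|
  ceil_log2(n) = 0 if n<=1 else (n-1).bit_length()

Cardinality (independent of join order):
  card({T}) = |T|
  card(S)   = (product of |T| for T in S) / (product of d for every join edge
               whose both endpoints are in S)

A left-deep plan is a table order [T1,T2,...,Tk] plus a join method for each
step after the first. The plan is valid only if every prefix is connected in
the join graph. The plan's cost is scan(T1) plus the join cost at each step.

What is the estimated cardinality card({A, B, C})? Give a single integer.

7500

Tables in S: A(80), B(150), C(20)
Edges inside S: C-A(d=2), A-B(d=16)
numerator = 80 * 150 * 20 = 240000
denominator = 2 * 16 = 32
card(S) = 240000 / 32 = 7500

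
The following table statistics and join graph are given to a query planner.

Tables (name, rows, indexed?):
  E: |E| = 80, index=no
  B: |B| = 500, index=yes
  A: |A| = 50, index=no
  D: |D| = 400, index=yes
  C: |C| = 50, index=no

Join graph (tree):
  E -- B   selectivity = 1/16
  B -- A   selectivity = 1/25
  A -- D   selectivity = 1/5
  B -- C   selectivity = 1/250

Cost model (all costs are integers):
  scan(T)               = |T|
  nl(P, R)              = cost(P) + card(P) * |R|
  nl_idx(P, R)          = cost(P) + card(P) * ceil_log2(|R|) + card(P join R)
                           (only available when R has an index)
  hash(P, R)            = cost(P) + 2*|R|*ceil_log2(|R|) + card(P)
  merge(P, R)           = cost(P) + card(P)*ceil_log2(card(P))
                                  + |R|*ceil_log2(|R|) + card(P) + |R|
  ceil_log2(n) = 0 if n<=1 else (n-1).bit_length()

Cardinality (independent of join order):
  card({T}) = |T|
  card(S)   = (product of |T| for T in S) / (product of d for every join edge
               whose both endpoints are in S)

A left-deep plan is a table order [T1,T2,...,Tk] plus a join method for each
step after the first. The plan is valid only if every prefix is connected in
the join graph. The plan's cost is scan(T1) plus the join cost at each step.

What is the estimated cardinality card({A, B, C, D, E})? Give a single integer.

80000

Tables in S: A(50), B(500), C(50), D(400), E(80)
Edges inside S: E-B(d=16), B-A(d=25), A-D(d=5), B-C(d=250)
numerator = 50 * 500 * 50 * 400 * 80 = 40000000000
denominator = 16 * 25 * 5 * 250 = 500000
card(S) = 40000000000 / 500000 = 80000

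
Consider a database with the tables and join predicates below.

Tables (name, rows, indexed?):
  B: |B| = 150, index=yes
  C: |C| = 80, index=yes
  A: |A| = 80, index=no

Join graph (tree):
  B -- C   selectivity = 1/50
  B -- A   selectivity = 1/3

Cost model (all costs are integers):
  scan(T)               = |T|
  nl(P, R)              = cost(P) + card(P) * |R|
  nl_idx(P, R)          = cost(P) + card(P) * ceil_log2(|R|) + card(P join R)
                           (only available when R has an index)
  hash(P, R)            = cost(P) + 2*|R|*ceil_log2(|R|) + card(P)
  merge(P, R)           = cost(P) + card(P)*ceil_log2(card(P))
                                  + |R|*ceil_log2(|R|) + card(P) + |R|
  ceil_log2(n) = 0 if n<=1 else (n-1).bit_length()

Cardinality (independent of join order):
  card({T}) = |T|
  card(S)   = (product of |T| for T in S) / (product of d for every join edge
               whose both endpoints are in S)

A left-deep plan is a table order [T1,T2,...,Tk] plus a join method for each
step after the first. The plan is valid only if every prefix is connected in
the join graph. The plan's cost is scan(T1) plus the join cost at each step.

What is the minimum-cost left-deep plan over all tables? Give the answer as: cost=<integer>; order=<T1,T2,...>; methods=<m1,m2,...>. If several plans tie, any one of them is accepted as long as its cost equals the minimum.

cost=2320; order=C,B,A; methods=nl_idx,hash

Selinger DP (subsets sized 1..n):
  {B}: scan cost=150, card=150
  {C}: scan cost=80, card=80
  {A}: scan cost=80, card=80
  {BC}: card=240; try (B,nl_idx)→960, (C,hash)→1420, (C,nl_idx)→1440, (B,merge)→2070, (C,merge)→2140, (B,hash)→2560 …(+2); best=960 via (B,nl_idx)
  {AB}: card=4000; try (A,hash)→1420, (B,merge)→2070, (A,merge)→2140, (B,hash)→2560, (B,nl_idx)→4720, (B,nl)→12080 …(+1); best=1420 via (A,hash)
  {ABC}: card=6400; try (A,hash)→2320, (A,merge)→3760, (C,hash)→6540, (A,nl)→20160, (C,nl_idx)→35820, (C,merge)→54060 …(+1); best=2320 via (A,hash)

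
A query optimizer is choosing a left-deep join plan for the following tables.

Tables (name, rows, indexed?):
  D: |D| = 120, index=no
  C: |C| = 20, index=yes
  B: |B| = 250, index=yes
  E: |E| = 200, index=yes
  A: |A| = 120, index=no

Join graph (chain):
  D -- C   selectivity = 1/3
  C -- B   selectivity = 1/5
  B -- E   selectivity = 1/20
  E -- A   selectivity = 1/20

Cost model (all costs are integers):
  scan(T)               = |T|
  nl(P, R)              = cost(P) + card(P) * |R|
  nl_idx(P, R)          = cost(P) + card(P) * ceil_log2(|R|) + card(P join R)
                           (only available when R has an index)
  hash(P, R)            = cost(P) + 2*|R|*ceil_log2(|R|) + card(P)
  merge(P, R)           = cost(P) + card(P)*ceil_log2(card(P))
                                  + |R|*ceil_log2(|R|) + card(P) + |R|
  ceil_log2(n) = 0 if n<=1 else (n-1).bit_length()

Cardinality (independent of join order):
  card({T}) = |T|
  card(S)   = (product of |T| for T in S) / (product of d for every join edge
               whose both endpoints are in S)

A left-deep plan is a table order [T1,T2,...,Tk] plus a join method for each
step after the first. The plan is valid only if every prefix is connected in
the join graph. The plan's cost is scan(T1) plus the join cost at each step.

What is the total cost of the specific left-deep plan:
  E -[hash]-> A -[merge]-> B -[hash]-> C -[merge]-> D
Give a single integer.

step 1: scan E: cost=200, card=200
step 2: join A via hash
    card(P join A) = 200*120/(20) = 1200
    cost = 200 + 2*120*7 + 200 = 2080
step 3: join B via merge
    card(P join B) = 1200*250/(20) = 15000
    cost = 2080 + 1200*11 + 250*8 + 1200 + 250 = 18730
step 4: join C via hash
    card(P join C) = 15000*20/(5) = 60000
    cost = 18730 + 2*20*5 + 15000 = 33930
step 5: join D via merge
    card(P join D) = 60000*120/(3) = 2400000
    cost = 33930 + 60000*16 + 120*7 + 60000 + 120 = 1054890

1054890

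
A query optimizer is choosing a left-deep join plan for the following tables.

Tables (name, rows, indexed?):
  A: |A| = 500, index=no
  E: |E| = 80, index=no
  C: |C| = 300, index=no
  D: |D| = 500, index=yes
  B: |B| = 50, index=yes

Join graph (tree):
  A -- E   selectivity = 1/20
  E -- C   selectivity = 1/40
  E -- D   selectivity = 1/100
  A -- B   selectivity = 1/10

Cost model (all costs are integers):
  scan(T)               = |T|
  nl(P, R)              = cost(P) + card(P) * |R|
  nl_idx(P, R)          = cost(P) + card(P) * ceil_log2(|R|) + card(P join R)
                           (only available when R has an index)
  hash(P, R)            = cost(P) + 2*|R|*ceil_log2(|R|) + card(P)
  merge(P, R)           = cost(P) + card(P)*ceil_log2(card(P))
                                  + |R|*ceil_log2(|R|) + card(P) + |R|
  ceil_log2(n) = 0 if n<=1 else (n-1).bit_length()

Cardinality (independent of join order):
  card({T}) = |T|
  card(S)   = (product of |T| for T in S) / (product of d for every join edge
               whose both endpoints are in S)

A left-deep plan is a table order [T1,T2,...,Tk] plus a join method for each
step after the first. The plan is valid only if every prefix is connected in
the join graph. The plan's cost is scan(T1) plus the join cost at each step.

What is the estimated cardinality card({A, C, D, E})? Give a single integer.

75000

Tables in S: A(500), C(300), D(500), E(80)
Edges inside S: A-E(d=20), E-C(d=40), E-D(d=100)
numerator = 500 * 300 * 500 * 80 = 6000000000
denominator = 20 * 40 * 100 = 80000
card(S) = 6000000000 / 80000 = 75000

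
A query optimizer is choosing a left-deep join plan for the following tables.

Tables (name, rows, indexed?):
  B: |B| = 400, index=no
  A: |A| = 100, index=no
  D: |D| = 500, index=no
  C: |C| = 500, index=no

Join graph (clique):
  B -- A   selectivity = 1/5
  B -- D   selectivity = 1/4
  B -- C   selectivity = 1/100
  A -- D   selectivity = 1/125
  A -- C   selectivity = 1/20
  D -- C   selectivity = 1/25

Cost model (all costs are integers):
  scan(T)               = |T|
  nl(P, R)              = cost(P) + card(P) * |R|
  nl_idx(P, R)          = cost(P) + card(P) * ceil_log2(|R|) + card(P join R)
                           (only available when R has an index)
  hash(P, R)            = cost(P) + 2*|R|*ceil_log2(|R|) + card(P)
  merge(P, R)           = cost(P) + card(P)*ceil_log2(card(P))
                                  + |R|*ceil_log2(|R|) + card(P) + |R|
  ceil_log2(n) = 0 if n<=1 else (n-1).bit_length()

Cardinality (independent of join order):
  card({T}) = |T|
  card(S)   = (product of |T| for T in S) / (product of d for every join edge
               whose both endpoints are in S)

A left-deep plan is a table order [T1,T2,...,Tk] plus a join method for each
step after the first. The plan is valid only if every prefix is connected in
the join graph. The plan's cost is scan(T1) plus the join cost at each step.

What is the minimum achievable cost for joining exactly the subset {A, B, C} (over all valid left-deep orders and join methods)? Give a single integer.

Selinger DP over subsets of {A,B,C}:
  {B}: scan cost=400, card=400
  {A}: scan cost=100, card=100
  {C}: scan cost=500, card=500
  {AB}: card=8000; try (A,hash)→2200, (B,merge)→4900, (A,merge)→5200, (B,hash)→7400, (B,nl)→40100, (A,nl)→40400; best=2200 via (A,hash)
  {BC}: card=2000; try (B,hash)→8200, (C,merge)→9400, (B,merge)→9500, (C,hash)→9800, (C,nl)→200400, (B,nl)→200500; best=8200 via (B,hash)
  {AC}: card=2500; try (A,hash)→2400, (C,merge)→5900, (A,merge)→6300, (C,hash)→9200, (C,nl)→50100, (A,nl)→50500; best=2400 via (A,hash)
  {ABC}: card=2000; try (A,hash)→11600, (B,hash)→12100, (C,hash)→19200, (A,merge)→33000, (B,merge)→38900, (C,merge)→119200 …(+3); best=11600 via (A,hash)

11600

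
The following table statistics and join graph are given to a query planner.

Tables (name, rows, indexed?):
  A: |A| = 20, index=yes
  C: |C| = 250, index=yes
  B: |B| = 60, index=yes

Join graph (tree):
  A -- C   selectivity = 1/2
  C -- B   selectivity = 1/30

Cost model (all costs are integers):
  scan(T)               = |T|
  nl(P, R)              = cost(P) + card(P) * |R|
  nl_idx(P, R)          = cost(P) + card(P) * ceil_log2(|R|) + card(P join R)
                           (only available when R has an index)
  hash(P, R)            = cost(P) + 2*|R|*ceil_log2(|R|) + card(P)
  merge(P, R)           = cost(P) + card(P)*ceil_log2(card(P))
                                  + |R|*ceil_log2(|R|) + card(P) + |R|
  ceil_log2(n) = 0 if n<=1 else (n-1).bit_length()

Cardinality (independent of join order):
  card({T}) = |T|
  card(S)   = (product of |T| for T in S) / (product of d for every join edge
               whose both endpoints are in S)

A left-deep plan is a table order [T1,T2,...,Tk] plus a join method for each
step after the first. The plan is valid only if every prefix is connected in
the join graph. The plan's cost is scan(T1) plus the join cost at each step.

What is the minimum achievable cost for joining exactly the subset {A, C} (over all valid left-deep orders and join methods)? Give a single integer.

700

Selinger DP over subsets of {A,C}:
  {A}: scan cost=20, card=20
  {C}: scan cost=250, card=250
  {AC}: card=2500; try (A,hash)→700, (C,merge)→2390, (A,merge)→2620, (C,nl_idx)→2680, (A,nl_idx)→4000, (C,hash)→4040 …(+2); best=700 via (A,hash)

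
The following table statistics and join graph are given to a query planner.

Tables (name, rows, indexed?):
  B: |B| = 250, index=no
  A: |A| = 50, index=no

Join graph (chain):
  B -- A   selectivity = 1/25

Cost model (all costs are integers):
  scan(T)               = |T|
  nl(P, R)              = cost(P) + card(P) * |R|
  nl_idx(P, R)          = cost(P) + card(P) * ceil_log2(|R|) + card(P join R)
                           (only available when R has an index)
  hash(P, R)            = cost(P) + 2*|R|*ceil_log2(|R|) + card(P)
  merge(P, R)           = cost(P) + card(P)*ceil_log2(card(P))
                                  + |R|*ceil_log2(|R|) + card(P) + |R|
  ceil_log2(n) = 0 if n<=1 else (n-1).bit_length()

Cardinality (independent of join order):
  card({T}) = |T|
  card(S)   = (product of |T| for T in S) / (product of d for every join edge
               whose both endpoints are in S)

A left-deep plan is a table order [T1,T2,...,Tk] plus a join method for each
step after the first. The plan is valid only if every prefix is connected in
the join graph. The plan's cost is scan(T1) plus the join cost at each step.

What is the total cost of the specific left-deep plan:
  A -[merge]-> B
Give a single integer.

step 1: scan A: cost=50, card=50
step 2: join B via merge
    card(P join B) = 50*250/(25) = 500
    cost = 50 + 50*6 + 250*8 + 50 + 250 = 2650

2650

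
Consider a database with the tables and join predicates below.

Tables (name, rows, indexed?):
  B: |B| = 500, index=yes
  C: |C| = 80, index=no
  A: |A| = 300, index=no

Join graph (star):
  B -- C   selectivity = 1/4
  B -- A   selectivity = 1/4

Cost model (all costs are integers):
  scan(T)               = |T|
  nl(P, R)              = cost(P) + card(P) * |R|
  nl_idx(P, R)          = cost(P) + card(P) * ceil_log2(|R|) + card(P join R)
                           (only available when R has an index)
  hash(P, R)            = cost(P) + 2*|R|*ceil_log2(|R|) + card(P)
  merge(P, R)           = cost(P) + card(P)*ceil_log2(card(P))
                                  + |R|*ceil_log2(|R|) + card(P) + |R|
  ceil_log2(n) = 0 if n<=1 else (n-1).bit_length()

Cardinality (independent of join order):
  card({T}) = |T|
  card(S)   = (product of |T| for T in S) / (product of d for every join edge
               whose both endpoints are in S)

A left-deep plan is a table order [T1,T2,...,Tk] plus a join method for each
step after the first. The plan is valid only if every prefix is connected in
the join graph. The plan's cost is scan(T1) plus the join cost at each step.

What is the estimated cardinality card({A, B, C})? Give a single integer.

Tables in S: A(300), B(500), C(80)
Edges inside S: B-C(d=4), B-A(d=4)
numerator = 300 * 500 * 80 = 12000000
denominator = 4 * 4 = 16
card(S) = 12000000 / 16 = 750000

750000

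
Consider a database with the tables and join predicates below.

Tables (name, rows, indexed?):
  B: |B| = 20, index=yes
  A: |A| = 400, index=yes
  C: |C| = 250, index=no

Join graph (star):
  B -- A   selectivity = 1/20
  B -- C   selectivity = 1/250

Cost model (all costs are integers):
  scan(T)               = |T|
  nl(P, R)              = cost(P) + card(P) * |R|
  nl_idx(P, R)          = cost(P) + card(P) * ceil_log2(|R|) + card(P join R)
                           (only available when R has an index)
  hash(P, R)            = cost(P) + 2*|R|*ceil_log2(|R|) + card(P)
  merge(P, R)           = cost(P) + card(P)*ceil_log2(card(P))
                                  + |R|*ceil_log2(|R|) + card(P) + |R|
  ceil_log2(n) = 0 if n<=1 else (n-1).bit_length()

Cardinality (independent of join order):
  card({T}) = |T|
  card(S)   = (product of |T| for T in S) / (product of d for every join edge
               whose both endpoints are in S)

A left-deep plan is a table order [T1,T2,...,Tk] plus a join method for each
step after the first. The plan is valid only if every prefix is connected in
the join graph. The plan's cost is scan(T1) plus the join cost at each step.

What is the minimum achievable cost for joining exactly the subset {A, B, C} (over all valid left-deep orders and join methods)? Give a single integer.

Selinger DP over subsets of {A,B,C}:
  {B}: scan cost=20, card=20
  {A}: scan cost=400, card=400
  {C}: scan cost=250, card=250
  {AB}: card=400; try (A,nl_idx)→600, (B,hash)→1000, (B,nl_idx)→2800, (A,merge)→4140, (B,merge)→4520, (A,hash)→7240 …(+2); best=600 via (A,nl_idx)
  {BC}: card=20; try (B,hash)→700, (B,nl_idx)→1520, (C,merge)→2390, (B,merge)→2620, (C,hash)→4040, (C,nl)→5020 …(+1); best=700 via (B,hash)
  {ABC}: card=400; try (A,nl_idx)→1280, (A,merge)→4820, (C,hash)→5000, (C,merge)→6850, (A,hash)→7920, (A,nl)→8700 …(+1); best=1280 via (A,nl_idx)

1280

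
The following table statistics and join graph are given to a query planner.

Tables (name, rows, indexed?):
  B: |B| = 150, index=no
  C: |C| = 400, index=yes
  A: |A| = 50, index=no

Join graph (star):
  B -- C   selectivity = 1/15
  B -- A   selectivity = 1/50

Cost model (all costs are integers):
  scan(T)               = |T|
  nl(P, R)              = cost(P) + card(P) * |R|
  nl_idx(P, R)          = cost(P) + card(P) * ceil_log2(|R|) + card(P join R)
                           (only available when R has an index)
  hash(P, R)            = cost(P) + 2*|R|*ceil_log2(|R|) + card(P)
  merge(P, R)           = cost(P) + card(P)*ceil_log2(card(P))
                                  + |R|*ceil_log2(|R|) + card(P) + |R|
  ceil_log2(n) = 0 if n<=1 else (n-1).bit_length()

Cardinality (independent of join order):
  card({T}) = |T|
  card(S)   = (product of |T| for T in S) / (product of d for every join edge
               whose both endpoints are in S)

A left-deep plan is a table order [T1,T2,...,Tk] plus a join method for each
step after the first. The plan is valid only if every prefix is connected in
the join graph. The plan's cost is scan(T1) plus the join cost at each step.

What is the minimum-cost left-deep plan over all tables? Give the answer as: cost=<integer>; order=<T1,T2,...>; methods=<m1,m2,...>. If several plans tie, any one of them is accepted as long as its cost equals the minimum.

cost=6250; order=B,A,C; methods=hash,merge

Selinger DP (subsets sized 1..n):
  {B}: scan cost=150, card=150
  {C}: scan cost=400, card=400
  {A}: scan cost=50, card=50
  {BC}: card=4000; try (B,hash)→3200, (C,merge)→5500, (C,nl_idx)→5500, (B,merge)→5750, (C,hash)→7500, (C,nl)→60150 …(+1); best=3200 via (B,hash)
  {AB}: card=150; try (A,hash)→900, (B,merge)→1750, (A,merge)→1850, (B,hash)→2500, (B,nl)→7550, (A,nl)→7650; best=900 via (A,hash)
  {ABC}: card=4000; try (C,merge)→6250, (C,nl_idx)→6250, (A,hash)→7800, (C,hash)→8250, (A,merge)→55550, (C,nl)→60900 …(+1); best=6250 via (C,merge)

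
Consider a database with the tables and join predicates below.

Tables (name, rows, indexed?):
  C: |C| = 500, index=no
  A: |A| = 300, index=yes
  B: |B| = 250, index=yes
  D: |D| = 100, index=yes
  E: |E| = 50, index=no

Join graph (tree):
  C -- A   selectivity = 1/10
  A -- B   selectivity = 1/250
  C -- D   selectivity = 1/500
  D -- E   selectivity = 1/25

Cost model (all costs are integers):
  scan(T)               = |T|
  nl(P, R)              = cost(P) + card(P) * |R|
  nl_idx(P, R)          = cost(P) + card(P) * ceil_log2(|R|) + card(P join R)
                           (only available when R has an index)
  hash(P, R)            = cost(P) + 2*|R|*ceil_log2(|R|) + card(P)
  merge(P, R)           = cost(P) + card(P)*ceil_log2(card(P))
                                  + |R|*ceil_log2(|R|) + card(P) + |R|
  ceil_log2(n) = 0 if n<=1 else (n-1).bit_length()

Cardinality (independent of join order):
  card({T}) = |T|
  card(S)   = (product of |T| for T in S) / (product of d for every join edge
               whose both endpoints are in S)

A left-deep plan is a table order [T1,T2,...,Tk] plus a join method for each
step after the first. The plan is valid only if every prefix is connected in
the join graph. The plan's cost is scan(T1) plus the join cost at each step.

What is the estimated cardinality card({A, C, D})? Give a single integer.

3000

Tables in S: A(300), C(500), D(100)
Edges inside S: C-A(d=10), C-D(d=500)
numerator = 300 * 500 * 100 = 15000000
denominator = 10 * 500 = 5000
card(S) = 15000000 / 5000 = 3000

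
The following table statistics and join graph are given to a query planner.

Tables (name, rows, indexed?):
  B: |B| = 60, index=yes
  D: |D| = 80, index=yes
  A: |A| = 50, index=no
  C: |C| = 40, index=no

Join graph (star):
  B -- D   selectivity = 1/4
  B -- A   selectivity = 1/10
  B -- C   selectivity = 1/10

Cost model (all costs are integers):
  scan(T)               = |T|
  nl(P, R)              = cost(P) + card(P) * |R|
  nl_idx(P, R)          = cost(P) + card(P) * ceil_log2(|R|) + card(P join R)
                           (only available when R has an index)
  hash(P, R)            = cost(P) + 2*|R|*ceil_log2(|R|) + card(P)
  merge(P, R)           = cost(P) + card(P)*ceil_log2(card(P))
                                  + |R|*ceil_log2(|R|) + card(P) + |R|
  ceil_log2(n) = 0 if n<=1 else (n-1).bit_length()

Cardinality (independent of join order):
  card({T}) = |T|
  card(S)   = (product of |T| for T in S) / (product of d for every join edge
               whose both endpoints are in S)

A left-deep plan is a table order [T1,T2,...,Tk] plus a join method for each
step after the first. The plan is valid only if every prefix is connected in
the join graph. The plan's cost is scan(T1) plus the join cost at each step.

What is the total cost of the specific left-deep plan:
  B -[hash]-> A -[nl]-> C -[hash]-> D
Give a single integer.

step 1: scan B: cost=60, card=60
step 2: join A via hash
    card(P join A) = 60*50/(10) = 300
    cost = 60 + 2*50*6 + 60 = 720
step 3: join C via nl
    card(P join C) = 300*40/(10) = 1200
    cost = 720 + 300*40 = 12720
step 4: join D via hash
    card(P join D) = 1200*80/(4) = 24000
    cost = 12720 + 2*80*7 + 1200 = 15040

15040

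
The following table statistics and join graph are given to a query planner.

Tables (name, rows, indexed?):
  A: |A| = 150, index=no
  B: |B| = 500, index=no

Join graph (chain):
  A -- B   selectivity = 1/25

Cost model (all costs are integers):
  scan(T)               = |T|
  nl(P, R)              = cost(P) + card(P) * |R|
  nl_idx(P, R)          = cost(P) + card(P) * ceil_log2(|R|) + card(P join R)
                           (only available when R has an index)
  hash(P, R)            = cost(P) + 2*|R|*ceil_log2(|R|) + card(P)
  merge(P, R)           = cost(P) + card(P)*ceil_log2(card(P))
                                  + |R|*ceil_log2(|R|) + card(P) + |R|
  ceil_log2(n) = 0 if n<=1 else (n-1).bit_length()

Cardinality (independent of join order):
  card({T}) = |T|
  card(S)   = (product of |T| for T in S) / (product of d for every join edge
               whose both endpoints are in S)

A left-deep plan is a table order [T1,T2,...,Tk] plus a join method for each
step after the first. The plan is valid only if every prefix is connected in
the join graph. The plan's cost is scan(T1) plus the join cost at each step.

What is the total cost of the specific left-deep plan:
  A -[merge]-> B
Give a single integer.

step 1: scan A: cost=150, card=150
step 2: join B via merge
    card(P join B) = 150*500/(25) = 3000
    cost = 150 + 150*8 + 500*9 + 150 + 500 = 6500

6500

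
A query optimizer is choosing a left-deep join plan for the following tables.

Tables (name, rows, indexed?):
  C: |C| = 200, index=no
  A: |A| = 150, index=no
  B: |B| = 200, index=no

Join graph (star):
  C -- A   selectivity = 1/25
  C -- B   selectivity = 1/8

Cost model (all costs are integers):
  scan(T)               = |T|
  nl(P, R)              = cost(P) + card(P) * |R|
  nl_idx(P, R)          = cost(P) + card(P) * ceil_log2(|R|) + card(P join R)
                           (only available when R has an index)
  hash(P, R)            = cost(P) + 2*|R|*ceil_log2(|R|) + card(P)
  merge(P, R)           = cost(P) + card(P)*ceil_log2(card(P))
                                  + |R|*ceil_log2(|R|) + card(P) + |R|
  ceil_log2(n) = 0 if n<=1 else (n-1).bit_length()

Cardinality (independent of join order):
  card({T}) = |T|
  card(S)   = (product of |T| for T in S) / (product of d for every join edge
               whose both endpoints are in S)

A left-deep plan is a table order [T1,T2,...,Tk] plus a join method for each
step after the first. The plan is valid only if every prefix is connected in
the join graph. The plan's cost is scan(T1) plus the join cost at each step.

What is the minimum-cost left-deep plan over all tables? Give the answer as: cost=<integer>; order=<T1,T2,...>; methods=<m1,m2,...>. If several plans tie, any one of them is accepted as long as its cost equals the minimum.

cost=7200; order=C,A,B; methods=hash,hash

Selinger DP (subsets sized 1..n):
  {C}: scan cost=200, card=200
  {A}: scan cost=150, card=150
  {B}: scan cost=200, card=200
  {AC}: card=1200; try (A,hash)→2800, (C,merge)→3300, (A,merge)→3350, (C,hash)→3500, (C,nl)→30150, (A,nl)→30200; best=2800 via (A,hash)
  {BC}: card=5000; try (C,hash)→3600, (B,hash)→3600, (C,merge)→3800, (B,merge)→3800, (C,nl)→40200, (B,nl)→40200; best=3600 via (C,hash)
  {ABC}: card=30000; try (B,hash)→7200, (A,hash)→11000, (B,merge)→19000, (A,merge)→74950, (B,nl)→242800, (A,nl)→753600; best=7200 via (B,hash)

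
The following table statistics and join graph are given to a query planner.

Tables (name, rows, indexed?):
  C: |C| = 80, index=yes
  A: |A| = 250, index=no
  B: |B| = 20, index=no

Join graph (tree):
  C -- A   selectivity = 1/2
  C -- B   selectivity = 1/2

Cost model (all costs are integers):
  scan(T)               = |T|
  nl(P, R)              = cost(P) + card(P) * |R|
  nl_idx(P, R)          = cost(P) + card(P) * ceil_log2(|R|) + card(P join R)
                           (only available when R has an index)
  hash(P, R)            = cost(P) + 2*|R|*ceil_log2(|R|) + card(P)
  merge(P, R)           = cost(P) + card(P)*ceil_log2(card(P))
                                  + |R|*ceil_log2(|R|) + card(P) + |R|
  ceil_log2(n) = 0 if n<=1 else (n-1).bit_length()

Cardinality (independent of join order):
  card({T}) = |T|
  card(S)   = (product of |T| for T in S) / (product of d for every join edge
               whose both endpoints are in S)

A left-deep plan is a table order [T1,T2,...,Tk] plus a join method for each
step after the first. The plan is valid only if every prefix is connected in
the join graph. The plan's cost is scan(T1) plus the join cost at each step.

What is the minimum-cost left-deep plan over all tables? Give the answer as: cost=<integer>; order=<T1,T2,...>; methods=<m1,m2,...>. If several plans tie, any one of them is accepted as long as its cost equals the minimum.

cost=5160; order=C,B,A; methods=hash,hash

Selinger DP (subsets sized 1..n):
  {C}: scan cost=80, card=80
  {A}: scan cost=250, card=250
  {B}: scan cost=20, card=20
  {AC}: card=10000; try (C,hash)→1620, (A,merge)→2970, (C,merge)→3140, (A,hash)→4160, (C,nl_idx)→12000, (A,nl)→20080 …(+1); best=1620 via (C,hash)
  {BC}: card=800; try (B,hash)→360, (C,merge)→780, (B,merge)→840, (C,nl_idx)→960, (C,hash)→1160, (C,nl)→1620 …(+1); best=360 via (B,hash)
  {ABC}: card=100000; try (A,hash)→5160, (A,merge)→11410, (B,hash)→11820, (B,merge)→151740, (A,nl)→200360, (B,nl)→201620; best=5160 via (A,hash)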